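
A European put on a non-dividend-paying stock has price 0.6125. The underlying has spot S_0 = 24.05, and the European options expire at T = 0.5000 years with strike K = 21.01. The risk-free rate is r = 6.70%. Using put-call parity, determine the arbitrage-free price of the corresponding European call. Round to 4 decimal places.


Answer: Call price = 4.3447

Derivation:
Put-call parity: C - P = S_0 * exp(-qT) - K * exp(-rT).
S_0 * exp(-qT) = 24.0500 * 1.00000000 = 24.05000000
K * exp(-rT) = 21.0100 * 0.96705491 = 20.31782368
C = P + S*exp(-qT) - K*exp(-rT)
C = 0.6125 + 24.05000000 - 20.31782368 = 4.3447


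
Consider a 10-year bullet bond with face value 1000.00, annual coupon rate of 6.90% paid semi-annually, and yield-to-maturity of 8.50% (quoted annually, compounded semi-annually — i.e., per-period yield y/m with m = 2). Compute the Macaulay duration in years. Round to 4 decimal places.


Answer: Macaulay duration = 7.2110 years

Derivation:
Coupon per period c = face * coupon_rate / m = 34.500000
Periods per year m = 2; per-period yield y/m = 0.042500
Number of cashflows N = 20
Cashflows (t years, CF_t, discount factor 1/(1+y/m)^(m*t), PV):
  t = 0.5000: CF_t = 34.500000, DF = 0.959233, PV = 33.093525
  t = 1.0000: CF_t = 34.500000, DF = 0.920127, PV = 31.744389
  t = 1.5000: CF_t = 34.500000, DF = 0.882616, PV = 30.450253
  t = 2.0000: CF_t = 34.500000, DF = 0.846634, PV = 29.208876
  t = 2.5000: CF_t = 34.500000, DF = 0.812119, PV = 28.018106
  t = 3.0000: CF_t = 34.500000, DF = 0.779011, PV = 26.875881
  t = 3.5000: CF_t = 34.500000, DF = 0.747253, PV = 25.780222
  t = 4.0000: CF_t = 34.500000, DF = 0.716789, PV = 24.729230
  t = 4.5000: CF_t = 34.500000, DF = 0.687568, PV = 23.721083
  t = 5.0000: CF_t = 34.500000, DF = 0.659537, PV = 22.754037
  t = 5.5000: CF_t = 34.500000, DF = 0.632650, PV = 21.826414
  t = 6.0000: CF_t = 34.500000, DF = 0.606858, PV = 20.936608
  t = 6.5000: CF_t = 34.500000, DF = 0.582118, PV = 20.083078
  t = 7.0000: CF_t = 34.500000, DF = 0.558387, PV = 19.264343
  t = 7.5000: CF_t = 34.500000, DF = 0.535623, PV = 18.478986
  t = 8.0000: CF_t = 34.500000, DF = 0.513787, PV = 17.725646
  t = 8.5000: CF_t = 34.500000, DF = 0.492841, PV = 17.003018
  t = 9.0000: CF_t = 34.500000, DF = 0.472749, PV = 16.309849
  t = 9.5000: CF_t = 34.500000, DF = 0.453477, PV = 15.644939
  t = 10.0000: CF_t = 1034.500000, DF = 0.434989, PV = 449.996589
Price P = sum_t PV_t = 893.645074
Macaulay numerator sum_t t * PV_t:
  t * PV_t at t = 0.5000: 16.546763
  t * PV_t at t = 1.0000: 31.744389
  t * PV_t at t = 1.5000: 45.675379
  t * PV_t at t = 2.0000: 58.417751
  t * PV_t at t = 2.5000: 70.045265
  t * PV_t at t = 3.0000: 80.627644
  t * PV_t at t = 3.5000: 90.230776
  t * PV_t at t = 4.0000: 98.916918
  t * PV_t at t = 4.5000: 106.744876
  t * PV_t at t = 5.0000: 113.770185
  t * PV_t at t = 5.5000: 120.045279
  t * PV_t at t = 6.0000: 125.619651
  t * PV_t at t = 6.5000: 130.540005
  t * PV_t at t = 7.0000: 134.850402
  t * PV_t at t = 7.5000: 138.592396
  t * PV_t at t = 8.0000: 141.805170
  t * PV_t at t = 8.5000: 144.525653
  t * PV_t at t = 9.0000: 146.788644
  t * PV_t at t = 9.5000: 148.626924
  t * PV_t at t = 10.0000: 4499.965893
Macaulay duration D = (sum_t t * PV_t) / P = 6444.079962 / 893.645074 = 7.211006


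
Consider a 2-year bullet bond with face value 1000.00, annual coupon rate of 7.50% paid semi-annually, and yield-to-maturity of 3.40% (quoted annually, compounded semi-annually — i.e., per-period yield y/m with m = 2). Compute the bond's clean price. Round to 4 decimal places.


Answer: Price = 1078.6301

Derivation:
Coupon per period c = face * coupon_rate / m = 37.500000
Periods per year m = 2; per-period yield y/m = 0.017000
Number of cashflows N = 4
Cashflows (t years, CF_t, discount factor 1/(1+y/m)^(m*t), PV):
  t = 0.5000: CF_t = 37.500000, DF = 0.983284, PV = 36.873156
  t = 1.0000: CF_t = 37.500000, DF = 0.966848, PV = 36.256791
  t = 1.5000: CF_t = 37.500000, DF = 0.950686, PV = 35.650729
  t = 2.0000: CF_t = 1037.500000, DF = 0.934795, PV = 969.849383
Price P = sum_t PV_t = 1078.630058


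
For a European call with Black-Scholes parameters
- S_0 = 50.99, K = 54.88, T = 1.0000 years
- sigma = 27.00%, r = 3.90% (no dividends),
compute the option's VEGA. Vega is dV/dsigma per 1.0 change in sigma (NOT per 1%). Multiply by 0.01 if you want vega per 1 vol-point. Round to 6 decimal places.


d1 = 0.0071501913; d2 = -0.2628498087
phi(d1) = 0.3989320825; exp(-qT) = 1.0000000000; exp(-rT) = 0.9617507091
Vega = S * exp(-qT) * phi(d1) * sqrt(T) = 50.9900 * 1.0000000000 * 0.3989320825 * 1.0000000000 = 20.341547

Answer: Vega = 20.341547


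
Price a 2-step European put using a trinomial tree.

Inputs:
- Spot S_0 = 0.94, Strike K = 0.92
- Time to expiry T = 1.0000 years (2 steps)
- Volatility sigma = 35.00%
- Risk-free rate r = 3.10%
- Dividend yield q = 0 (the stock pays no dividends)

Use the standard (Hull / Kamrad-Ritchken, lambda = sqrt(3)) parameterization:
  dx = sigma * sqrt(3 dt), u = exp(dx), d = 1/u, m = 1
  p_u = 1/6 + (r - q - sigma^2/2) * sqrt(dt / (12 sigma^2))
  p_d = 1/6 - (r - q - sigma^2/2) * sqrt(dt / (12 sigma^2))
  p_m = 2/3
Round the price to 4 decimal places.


dt = T/N = 0.500000; dx = sigma*sqrt(3*dt) = 0.428661
u = exp(dx) = 1.535200; d = 1/u = 0.651381
p_u = 0.149025, p_m = 0.666667, p_d = 0.184309
Discount per step: exp(-r*dt) = 0.984620
Stock lattice S(k, j) with j the centered position index:
  k=0: S(0,+0) = 0.9400
  k=1: S(1,-1) = 0.6123; S(1,+0) = 0.9400; S(1,+1) = 1.4431
  k=2: S(2,-2) = 0.3988; S(2,-1) = 0.6123; S(2,+0) = 0.9400; S(2,+1) = 1.4431; S(2,+2) = 2.2154
Terminal payoffs V(N, j) = max(K - S_T, 0):
  V(2,-2) = 0.521161; V(2,-1) = 0.307702; V(2,+0) = 0.000000; V(2,+1) = 0.000000; V(2,+2) = 0.000000
Backward induction: V(k, j) = exp(-r*dt) * [p_u * V(k+1, j+1) + p_m * V(k+1, j) + p_d * V(k+1, j-1)]
  V(1,-1) = exp(-r*dt) * [p_u*0.000000 + p_m*0.307702 + p_d*0.521161] = 0.296557
  V(1,+0) = exp(-r*dt) * [p_u*0.000000 + p_m*0.000000 + p_d*0.307702] = 0.055840
  V(1,+1) = exp(-r*dt) * [p_u*0.000000 + p_m*0.000000 + p_d*0.000000] = 0.000000
  V(0,+0) = exp(-r*dt) * [p_u*0.000000 + p_m*0.055840 + p_d*0.296557] = 0.090471

Answer: Price = V(0,0) = 0.0905


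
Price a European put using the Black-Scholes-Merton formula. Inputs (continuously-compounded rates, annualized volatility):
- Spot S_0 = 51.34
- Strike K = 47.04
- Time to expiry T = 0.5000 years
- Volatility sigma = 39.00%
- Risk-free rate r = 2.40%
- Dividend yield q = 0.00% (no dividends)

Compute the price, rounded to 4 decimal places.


d1 = (ln(S/K) + (r - q + 0.5*sigma^2) * T) / (sigma * sqrt(T)) = 0.49858959
d2 = d1 - sigma * sqrt(T) = 0.22281795
exp(-rT) = 0.98807171; exp(-qT) = 1.00000000
P = K * exp(-rT) * N(-d2) - S_0 * exp(-qT) * N(-d1)
N(-d1) = 0.30903427; N(-d2) = 0.41183860
P = 47.0400 * 0.98807171 * 0.41183860 - 51.3400 * 1.00000000 * 0.30903427 = 3.2760

Answer: Price = 3.2760


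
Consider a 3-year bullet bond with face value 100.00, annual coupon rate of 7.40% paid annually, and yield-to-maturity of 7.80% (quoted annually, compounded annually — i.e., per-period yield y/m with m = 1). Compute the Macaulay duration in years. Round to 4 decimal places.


Answer: Macaulay duration = 2.7969 years

Derivation:
Coupon per period c = face * coupon_rate / m = 7.400000
Periods per year m = 1; per-period yield y/m = 0.078000
Number of cashflows N = 3
Cashflows (t years, CF_t, discount factor 1/(1+y/m)^(m*t), PV):
  t = 1.0000: CF_t = 7.400000, DF = 0.927644, PV = 6.864564
  t = 2.0000: CF_t = 7.400000, DF = 0.860523, PV = 6.367870
  t = 3.0000: CF_t = 107.400000, DF = 0.798259, PV = 85.732996
Price P = sum_t PV_t = 98.965430
Macaulay numerator sum_t t * PV_t:
  t * PV_t at t = 1.0000: 6.864564
  t * PV_t at t = 2.0000: 12.735740
  t * PV_t at t = 3.0000: 257.198987
Macaulay duration D = (sum_t t * PV_t) / P = 276.799291 / 98.965430 = 2.796929


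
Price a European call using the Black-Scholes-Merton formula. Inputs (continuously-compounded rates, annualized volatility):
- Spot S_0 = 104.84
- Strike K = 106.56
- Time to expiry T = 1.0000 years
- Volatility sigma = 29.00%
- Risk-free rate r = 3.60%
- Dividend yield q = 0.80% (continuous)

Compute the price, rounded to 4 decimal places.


d1 = (ln(S/K) + (r - q + 0.5*sigma^2) * T) / (sigma * sqrt(T)) = 0.18543852
d2 = d1 - sigma * sqrt(T) = -0.10456148
exp(-rT) = 0.96464029; exp(-qT) = 0.99203191
C = S_0 * exp(-qT) * N(d1) - K * exp(-rT) * N(d2)
N(d1) = 0.57355745; N(d2) = 0.45836189
C = 104.8400 * 0.99203191 * 0.57355745 - 106.5600 * 0.96464029 * 0.45836189 = 12.5367

Answer: Price = 12.5367


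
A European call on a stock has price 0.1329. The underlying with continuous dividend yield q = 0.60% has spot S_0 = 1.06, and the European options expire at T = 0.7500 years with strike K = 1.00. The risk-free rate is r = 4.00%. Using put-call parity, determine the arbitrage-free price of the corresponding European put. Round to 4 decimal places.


Answer: Put price = 0.0481

Derivation:
Put-call parity: C - P = S_0 * exp(-qT) - K * exp(-rT).
S_0 * exp(-qT) = 1.0600 * 0.99551011 = 1.05524072
K * exp(-rT) = 1.0000 * 0.97044553 = 0.97044553
P = C - S*exp(-qT) + K*exp(-rT)
P = 0.1329 - 1.05524072 + 0.97044553 = 0.0481


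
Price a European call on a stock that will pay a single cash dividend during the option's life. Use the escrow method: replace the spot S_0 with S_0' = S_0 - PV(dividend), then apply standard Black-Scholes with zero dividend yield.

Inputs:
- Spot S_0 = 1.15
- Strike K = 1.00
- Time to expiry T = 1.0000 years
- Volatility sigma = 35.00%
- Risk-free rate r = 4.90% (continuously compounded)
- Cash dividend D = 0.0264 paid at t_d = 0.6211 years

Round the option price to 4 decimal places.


PV(D) = D * exp(-r * t_d) = 0.0264 * 0.97002455 = 0.02560865
S_0' = S_0 - PV(D) = 1.1500 - 0.02560865 = 1.12439135
d1 = (ln(S_0'/K) + (r + sigma^2/2)*T) / (sigma*sqrt(T)) = 0.64997677
d2 = d1 - sigma*sqrt(T) = 0.29997677
exp(-rT) = 0.95218113
N(d1) = 0.74214639; N(d2) = 0.61790256
C = S_0' * N(d1) - K * exp(-rT) * N(d2) = 1.12439135 * 0.74214639 - 1.0000 * 0.95218113 * 0.61790256 = 0.2461

Answer: Price = 0.2461


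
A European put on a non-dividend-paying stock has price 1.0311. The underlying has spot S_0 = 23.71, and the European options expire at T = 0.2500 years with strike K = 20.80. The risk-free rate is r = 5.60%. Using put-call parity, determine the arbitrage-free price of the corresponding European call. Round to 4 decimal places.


Answer: Call price = 4.2303

Derivation:
Put-call parity: C - P = S_0 * exp(-qT) - K * exp(-rT).
S_0 * exp(-qT) = 23.7100 * 1.00000000 = 23.71000000
K * exp(-rT) = 20.8000 * 0.98609754 = 20.51082892
C = P + S*exp(-qT) - K*exp(-rT)
C = 1.0311 + 23.71000000 - 20.51082892 = 4.2303


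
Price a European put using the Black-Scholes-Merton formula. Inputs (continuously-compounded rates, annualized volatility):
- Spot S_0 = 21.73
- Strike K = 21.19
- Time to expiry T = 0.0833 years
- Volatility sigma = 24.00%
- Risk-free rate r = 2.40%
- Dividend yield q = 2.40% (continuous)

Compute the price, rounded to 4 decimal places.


d1 = (ln(S/K) + (r - q + 0.5*sigma^2) * T) / (sigma * sqrt(T)) = 0.39792390
d2 = d1 - sigma * sqrt(T) = 0.32865572
exp(-rT) = 0.99800280; exp(-qT) = 0.99800280
P = K * exp(-rT) * N(-d2) - S_0 * exp(-qT) * N(-d1)
N(-d1) = 0.34534314; N(-d2) = 0.37120796
P = 21.1900 * 0.99800280 * 0.37120796 - 21.7300 * 0.99800280 * 0.34534314 = 0.3609

Answer: Price = 0.3609


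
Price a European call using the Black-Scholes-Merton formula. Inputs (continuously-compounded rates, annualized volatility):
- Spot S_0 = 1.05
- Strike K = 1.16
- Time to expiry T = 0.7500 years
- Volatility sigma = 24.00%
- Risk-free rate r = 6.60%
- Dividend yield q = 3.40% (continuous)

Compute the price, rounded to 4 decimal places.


Answer: Price = 0.0536

Derivation:
d1 = (ln(S/K) + (r - q + 0.5*sigma^2) * T) / (sigma * sqrt(T)) = -0.25995119
d2 = d1 - sigma * sqrt(T) = -0.46779729
exp(-rT) = 0.95170516; exp(-qT) = 0.97482238
C = S_0 * exp(-qT) * N(d1) - K * exp(-rT) * N(d2)
N(d1) = 0.39745071; N(d2) = 0.31996478
C = 1.0500 * 0.97482238 * 0.39745071 - 1.1600 * 0.95170516 * 0.31996478 = 0.0536


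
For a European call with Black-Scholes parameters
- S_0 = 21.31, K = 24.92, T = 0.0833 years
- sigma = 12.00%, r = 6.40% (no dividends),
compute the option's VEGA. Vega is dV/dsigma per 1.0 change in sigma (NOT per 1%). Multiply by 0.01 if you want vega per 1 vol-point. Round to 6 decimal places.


d1 = -4.3472572757; d2 = -4.3818913630
phi(d1) = 0.0000314139; exp(-qT) = 1.0000000000; exp(-rT) = 0.9946829856
Vega = S * exp(-qT) * phi(d1) * sqrt(T) = 21.3100 * 1.0000000000 * 0.0000314139 * 0.2886173938 = 0.000193

Answer: Vega = 0.000193


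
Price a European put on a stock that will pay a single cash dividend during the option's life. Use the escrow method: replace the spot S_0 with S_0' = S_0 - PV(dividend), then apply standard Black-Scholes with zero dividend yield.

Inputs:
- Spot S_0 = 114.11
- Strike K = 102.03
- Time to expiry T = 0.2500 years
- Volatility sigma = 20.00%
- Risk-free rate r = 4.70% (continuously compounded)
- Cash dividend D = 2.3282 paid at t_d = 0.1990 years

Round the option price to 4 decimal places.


PV(D) = D * exp(-r * t_d) = 2.3282 * 0.99069060 = 2.30652586
S_0' = S_0 - PV(D) = 114.1100 - 2.30652586 = 111.80347414
d1 = (ln(S_0'/K) + (r + sigma^2/2)*T) / (sigma*sqrt(T)) = 1.08225747
d2 = d1 - sigma*sqrt(T) = 0.98225747
exp(-rT) = 0.98831876
N(-d1) = 0.13956907; N(-d2) = 0.16298651
P = K * exp(-rT) * N(-d2) - S_0' * N(-d1) = 102.0300 * 0.98831876 * 0.16298651 - 111.80347414 * 0.13956907 = 0.8310

Answer: Price = 0.8310


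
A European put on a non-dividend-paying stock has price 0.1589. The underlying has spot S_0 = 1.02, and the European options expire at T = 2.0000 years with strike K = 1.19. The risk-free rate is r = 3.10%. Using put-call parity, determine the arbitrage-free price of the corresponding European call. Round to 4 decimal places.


Put-call parity: C - P = S_0 * exp(-qT) - K * exp(-rT).
S_0 * exp(-qT) = 1.0200 * 1.00000000 = 1.02000000
K * exp(-rT) = 1.1900 * 0.93988289 = 1.11846064
C = P + S*exp(-qT) - K*exp(-rT)
C = 0.1589 + 1.02000000 - 1.11846064 = 0.0604

Answer: Call price = 0.0604


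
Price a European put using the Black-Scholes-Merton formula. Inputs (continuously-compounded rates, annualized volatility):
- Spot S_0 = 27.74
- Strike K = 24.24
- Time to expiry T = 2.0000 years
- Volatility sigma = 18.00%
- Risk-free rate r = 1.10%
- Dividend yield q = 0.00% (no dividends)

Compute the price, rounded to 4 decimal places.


d1 = (ln(S/K) + (r - q + 0.5*sigma^2) * T) / (sigma * sqrt(T)) = 0.74352771
d2 = d1 - sigma * sqrt(T) = 0.48896926
exp(-rT) = 0.97824024; exp(-qT) = 1.00000000
P = K * exp(-rT) * N(-d2) - S_0 * exp(-qT) * N(-d1)
N(-d1) = 0.22858113; N(-d2) = 0.31243173
P = 24.2400 * 0.97824024 * 0.31243173 - 27.7400 * 1.00000000 * 0.22858113 = 1.0677

Answer: Price = 1.0677


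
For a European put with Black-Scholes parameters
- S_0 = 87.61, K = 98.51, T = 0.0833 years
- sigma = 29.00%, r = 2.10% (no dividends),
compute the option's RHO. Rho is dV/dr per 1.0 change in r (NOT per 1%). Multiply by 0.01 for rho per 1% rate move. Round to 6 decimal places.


d1 = -1.3382572676; d2 = -1.4219563118
phi(d1) = 0.1629348599; exp(-qT) = 1.0000000000; exp(-rT) = 0.9982522291
N(-d2) = 0.9224805329
Rho = -K*T*exp(-rT)*N(-d2) = -98.5100 * 0.0833 * 0.9982522291 * 0.9224805329 = -7.556537

Answer: Rho = -7.556537


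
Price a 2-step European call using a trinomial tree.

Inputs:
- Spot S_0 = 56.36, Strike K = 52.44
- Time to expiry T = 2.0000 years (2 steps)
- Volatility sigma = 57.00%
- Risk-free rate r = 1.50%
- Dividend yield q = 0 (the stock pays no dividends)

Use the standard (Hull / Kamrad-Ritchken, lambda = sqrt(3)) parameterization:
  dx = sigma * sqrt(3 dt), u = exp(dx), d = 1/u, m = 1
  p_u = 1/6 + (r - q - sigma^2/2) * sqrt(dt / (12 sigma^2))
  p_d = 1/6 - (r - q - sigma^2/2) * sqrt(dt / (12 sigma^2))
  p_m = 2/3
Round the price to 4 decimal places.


Answer: Price = V(0,0) = 16.5260

Derivation:
dt = T/N = 1.000000; dx = sigma*sqrt(3*dt) = 0.987269
u = exp(dx) = 2.683895; d = 1/u = 0.372593
p_u = 0.091991, p_m = 0.666667, p_d = 0.241342
Discount per step: exp(-r*dt) = 0.985112
Stock lattice S(k, j) with j the centered position index:
  k=0: S(0,+0) = 56.3600
  k=1: S(1,-1) = 20.9993; S(1,+0) = 56.3600; S(1,+1) = 151.2643
  k=2: S(2,-2) = 7.8242; S(2,-1) = 20.9993; S(2,+0) = 56.3600; S(2,+1) = 151.2643; S(2,+2) = 405.9774
Terminal payoffs V(N, j) = max(S_T - K, 0):
  V(2,-2) = 0.000000; V(2,-1) = 0.000000; V(2,+0) = 3.920000; V(2,+1) = 98.824301; V(2,+2) = 353.537447
Backward induction: V(k, j) = exp(-r*dt) * [p_u * V(k+1, j+1) + p_m * V(k+1, j) + p_d * V(k+1, j-1)]
  V(1,-1) = exp(-r*dt) * [p_u*3.920000 + p_m*0.000000 + p_d*0.000000] = 0.355236
  V(1,+0) = exp(-r*dt) * [p_u*98.824301 + p_m*3.920000 + p_d*0.000000] = 11.530022
  V(1,+1) = exp(-r*dt) * [p_u*353.537447 + p_m*98.824301 + p_d*3.920000] = 97.872035
  V(0,+0) = exp(-r*dt) * [p_u*97.872035 + p_m*11.530022 + p_d*0.355236] = 16.526000


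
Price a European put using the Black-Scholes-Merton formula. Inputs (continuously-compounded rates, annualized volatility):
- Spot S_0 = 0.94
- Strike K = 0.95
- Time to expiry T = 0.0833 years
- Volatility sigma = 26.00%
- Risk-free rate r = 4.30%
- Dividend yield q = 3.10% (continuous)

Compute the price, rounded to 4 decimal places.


d1 = (ln(S/K) + (r - q + 0.5*sigma^2) * T) / (sigma * sqrt(T)) = -0.09017753
d2 = d1 - sigma * sqrt(T) = -0.16521806
exp(-rT) = 0.99642451; exp(-qT) = 0.99742103
P = K * exp(-rT) * N(-d2) - S_0 * exp(-qT) * N(-d1)
N(-d1) = 0.53592693; N(-d2) = 0.56561382
P = 0.9500 * 0.99642451 * 0.56561382 - 0.9400 * 0.99742103 * 0.53592693 = 0.0329

Answer: Price = 0.0329


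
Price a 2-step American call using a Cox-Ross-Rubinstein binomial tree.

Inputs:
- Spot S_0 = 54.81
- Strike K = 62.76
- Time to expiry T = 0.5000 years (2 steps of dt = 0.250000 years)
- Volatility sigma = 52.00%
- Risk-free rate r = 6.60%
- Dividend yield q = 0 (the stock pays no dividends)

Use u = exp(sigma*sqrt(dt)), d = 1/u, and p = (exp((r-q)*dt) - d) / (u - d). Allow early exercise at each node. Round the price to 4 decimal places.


dt = T/N = 0.250000
u = exp(sigma*sqrt(dt)) = 1.296930; d = 1/u = 0.771052
p = (exp((r-q)*dt) - d) / (u - d) = 0.467000
Discount per step: exp(-r*dt) = 0.983635
Stock lattice S(k, i) with i counting down-moves:
  k=0: S(0,0) = 54.8100
  k=1: S(1,0) = 71.0847; S(1,1) = 42.2613
  k=2: S(2,0) = 92.1919; S(2,1) = 54.8100; S(2,2) = 32.5857
Terminal payoffs V(N, i) = max(S_T - K, 0):
  V(2,0) = 29.431935; V(2,1) = 0.000000; V(2,2) = 0.000000
Backward induction: V(k, i) = exp(-r*dt) * [p * V(k+1, i) + (1-p) * V(k+1, i+1)]; then take max(V_cont, immediate exercise) for American.
  V(1,0) = exp(-r*dt) * [p*29.431935 + (1-p)*0.000000] = 13.519789; exercise = 8.324738; V(1,0) = max -> 13.519789
  V(1,1) = exp(-r*dt) * [p*0.000000 + (1-p)*0.000000] = 0.000000; exercise = 0.000000; V(1,1) = max -> 0.000000
  V(0,0) = exp(-r*dt) * [p*13.519789 + (1-p)*0.000000] = 6.210420; exercise = 0.000000; V(0,0) = max -> 6.210420

Answer: Price = V(0,0) = 6.2104


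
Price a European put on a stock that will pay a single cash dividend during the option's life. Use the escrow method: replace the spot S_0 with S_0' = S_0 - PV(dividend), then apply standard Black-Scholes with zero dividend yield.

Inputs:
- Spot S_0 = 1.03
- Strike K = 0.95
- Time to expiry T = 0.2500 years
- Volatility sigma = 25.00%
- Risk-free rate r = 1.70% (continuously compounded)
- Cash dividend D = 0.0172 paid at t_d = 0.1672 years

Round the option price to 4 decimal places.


Answer: Price = 0.0225

Derivation:
PV(D) = D * exp(-r * t_d) = 0.0172 * 0.99716164 = 0.01715118
S_0' = S_0 - PV(D) = 1.0300 - 0.01715118 = 1.01284882
d1 = (ln(S_0'/K) + (r + sigma^2/2)*T) / (sigma*sqrt(T)) = 0.60898215
d2 = d1 - sigma*sqrt(T) = 0.48398215
exp(-rT) = 0.99575902
N(-d1) = 0.27126814; N(-d2) = 0.31419927
P = K * exp(-rT) * N(-d2) - S_0' * N(-d1) = 0.9500 * 0.99575902 * 0.31419927 - 1.01284882 * 0.27126814 = 0.0225


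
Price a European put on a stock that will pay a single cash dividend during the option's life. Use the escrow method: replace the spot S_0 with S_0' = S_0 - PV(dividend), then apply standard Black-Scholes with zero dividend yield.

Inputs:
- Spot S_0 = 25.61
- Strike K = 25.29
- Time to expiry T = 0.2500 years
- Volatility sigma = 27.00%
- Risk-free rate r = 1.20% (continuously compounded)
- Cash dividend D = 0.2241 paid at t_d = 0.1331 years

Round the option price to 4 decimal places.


Answer: Price = 1.2773

Derivation:
PV(D) = D * exp(-r * t_d) = 0.2241 * 0.99840407 = 0.22374235
S_0' = S_0 - PV(D) = 25.6100 - 0.22374235 = 25.38625765
d1 = (ln(S_0'/K) + (r + sigma^2/2)*T) / (sigma*sqrt(T)) = 0.11786244
d2 = d1 - sigma*sqrt(T) = -0.01713756
exp(-rT) = 0.99700450
N(-d1) = 0.45308833; N(-d2) = 0.50683656
P = K * exp(-rT) * N(-d2) - S_0' * N(-d1) = 25.2900 * 0.99700450 * 0.50683656 - 25.38625765 * 0.45308833 = 1.2773


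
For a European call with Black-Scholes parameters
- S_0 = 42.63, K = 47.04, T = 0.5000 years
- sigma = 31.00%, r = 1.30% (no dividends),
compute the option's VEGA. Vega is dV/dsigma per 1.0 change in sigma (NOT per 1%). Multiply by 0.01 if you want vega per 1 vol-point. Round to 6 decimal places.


d1 = -0.3098271518; d2 = -0.5290302540
phi(d1) = 0.3802467233; exp(-qT) = 1.0000000000; exp(-rT) = 0.9935210793
Vega = S * exp(-qT) * phi(d1) * sqrt(T) = 42.6300 * 1.0000000000 * 0.3802467233 * 0.7071067812 = 11.462143

Answer: Vega = 11.462143


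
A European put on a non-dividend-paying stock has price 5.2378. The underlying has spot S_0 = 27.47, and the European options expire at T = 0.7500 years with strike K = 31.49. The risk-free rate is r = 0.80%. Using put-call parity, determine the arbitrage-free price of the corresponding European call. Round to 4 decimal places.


Put-call parity: C - P = S_0 * exp(-qT) - K * exp(-rT).
S_0 * exp(-qT) = 27.4700 * 1.00000000 = 27.47000000
K * exp(-rT) = 31.4900 * 0.99401796 = 31.30162569
C = P + S*exp(-qT) - K*exp(-rT)
C = 5.2378 + 27.47000000 - 31.30162569 = 1.4062

Answer: Call price = 1.4062


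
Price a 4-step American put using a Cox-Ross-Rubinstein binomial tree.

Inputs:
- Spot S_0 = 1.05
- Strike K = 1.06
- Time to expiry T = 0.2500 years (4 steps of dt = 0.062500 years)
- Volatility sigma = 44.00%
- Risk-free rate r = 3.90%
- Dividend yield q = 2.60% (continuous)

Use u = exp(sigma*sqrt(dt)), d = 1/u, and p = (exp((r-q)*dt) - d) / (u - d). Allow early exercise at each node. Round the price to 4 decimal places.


dt = T/N = 0.062500
u = exp(sigma*sqrt(dt)) = 1.116278; d = 1/u = 0.895834
p = (exp((r-q)*dt) - d) / (u - d) = 0.476215
Discount per step: exp(-r*dt) = 0.997565
Stock lattice S(k, i) with i counting down-moves:
  k=0: S(0,0) = 1.0500
  k=1: S(1,0) = 1.1721; S(1,1) = 0.9406
  k=2: S(2,0) = 1.3084; S(2,1) = 1.0500; S(2,2) = 0.8426
  k=3: S(3,0) = 1.4605; S(3,1) = 1.1721; S(3,2) = 0.9406; S(3,3) = 0.7549
  k=4: S(4,0) = 1.6303; S(4,1) = 1.3084; S(4,2) = 1.0500; S(4,3) = 0.8426; S(4,4) = 0.6762
Terminal payoffs V(N, i) = max(K - S_T, 0):
  V(4,0) = 0.000000; V(4,1) = 0.000000; V(4,2) = 0.010000; V(4,3) = 0.217355; V(4,4) = 0.383762
Backward induction: V(k, i) = exp(-r*dt) * [p * V(k+1, i) + (1-p) * V(k+1, i+1)]; then take max(V_cont, immediate exercise) for American.
  V(3,0) = exp(-r*dt) * [p*0.000000 + (1-p)*0.000000] = 0.000000; exercise = 0.000000; V(3,0) = max -> 0.000000
  V(3,1) = exp(-r*dt) * [p*0.000000 + (1-p)*0.010000] = 0.005225; exercise = 0.000000; V(3,1) = max -> 0.005225
  V(3,2) = exp(-r*dt) * [p*0.010000 + (1-p)*0.217355] = 0.118321; exercise = 0.119374; V(3,2) = max -> 0.119374
  V(3,3) = exp(-r*dt) * [p*0.217355 + (1-p)*0.383762] = 0.303775; exercise = 0.305130; V(3,3) = max -> 0.305130
  V(2,0) = exp(-r*dt) * [p*0.000000 + (1-p)*0.005225] = 0.002730; exercise = 0.000000; V(2,0) = max -> 0.002730
  V(2,1) = exp(-r*dt) * [p*0.005225 + (1-p)*0.119374] = 0.064856; exercise = 0.010000; V(2,1) = max -> 0.064856
  V(2,2) = exp(-r*dt) * [p*0.119374 + (1-p)*0.305130] = 0.216143; exercise = 0.217355; V(2,2) = max -> 0.217355
  V(1,0) = exp(-r*dt) * [p*0.002730 + (1-p)*0.064856] = 0.035185; exercise = 0.000000; V(1,0) = max -> 0.035185
  V(1,1) = exp(-r*dt) * [p*0.064856 + (1-p)*0.217355] = 0.144381; exercise = 0.119374; V(1,1) = max -> 0.144381
  V(0,0) = exp(-r*dt) * [p*0.035185 + (1-p)*0.144381] = 0.092155; exercise = 0.010000; V(0,0) = max -> 0.092155

Answer: Price = V(0,0) = 0.0922


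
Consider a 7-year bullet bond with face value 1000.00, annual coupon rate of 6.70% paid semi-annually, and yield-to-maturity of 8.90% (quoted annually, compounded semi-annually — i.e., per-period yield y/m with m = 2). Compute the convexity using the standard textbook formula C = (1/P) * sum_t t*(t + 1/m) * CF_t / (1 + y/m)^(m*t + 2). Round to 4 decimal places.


Coupon per period c = face * coupon_rate / m = 33.500000
Periods per year m = 2; per-period yield y/m = 0.044500
Number of cashflows N = 14
Cashflows (t years, CF_t, discount factor 1/(1+y/m)^(m*t), PV):
  t = 0.5000: CF_t = 33.500000, DF = 0.957396, PV = 32.072762
  t = 1.0000: CF_t = 33.500000, DF = 0.916607, PV = 30.706330
  t = 1.5000: CF_t = 33.500000, DF = 0.877556, PV = 29.398114
  t = 2.0000: CF_t = 33.500000, DF = 0.840168, PV = 28.145634
  t = 2.5000: CF_t = 33.500000, DF = 0.804374, PV = 26.946514
  t = 3.0000: CF_t = 33.500000, DF = 0.770104, PV = 25.798481
  t = 3.5000: CF_t = 33.500000, DF = 0.737294, PV = 24.699360
  t = 4.0000: CF_t = 33.500000, DF = 0.705883, PV = 23.647065
  t = 4.5000: CF_t = 33.500000, DF = 0.675809, PV = 22.639603
  t = 5.0000: CF_t = 33.500000, DF = 0.647017, PV = 21.675063
  t = 5.5000: CF_t = 33.500000, DF = 0.619451, PV = 20.751616
  t = 6.0000: CF_t = 33.500000, DF = 0.593060, PV = 19.867512
  t = 6.5000: CF_t = 33.500000, DF = 0.567793, PV = 19.021074
  t = 7.0000: CF_t = 1033.500000, DF = 0.543603, PV = 561.813616
Price P = sum_t PV_t = 887.182744
Convexity numerator sum_t t*(t + 1/m) * CF_t / (1+y/m)^(m*t + 2):
  t = 0.5000: term = 14.699057
  t = 1.0000: term = 42.218450
  t = 1.5000: term = 80.839541
  t = 2.0000: term = 128.992407
  t = 2.5000: term = 185.245199
  t = 3.0000: term = 248.294187
  t = 3.5000: term = 316.954443
  t = 4.0000: term = 390.151130
  t = 4.5000: term = 466.911357
  t = 5.0000: term = 546.356569
  t = 5.5000: term = 627.695436
  t = 6.0000: term = 710.217213
  t = 6.5000: term = 793.285542
  t = 7.0000: term = 27035.516770
Convexity = (1/P) * sum = 31587.377300 / 887.182744 = 35.604139

Answer: Convexity = 35.6041


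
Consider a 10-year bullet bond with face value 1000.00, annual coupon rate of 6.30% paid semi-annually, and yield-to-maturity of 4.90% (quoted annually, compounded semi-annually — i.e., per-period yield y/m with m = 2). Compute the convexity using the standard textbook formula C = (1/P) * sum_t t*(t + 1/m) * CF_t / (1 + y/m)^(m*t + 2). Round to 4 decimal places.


Answer: Convexity = 70.0264

Derivation:
Coupon per period c = face * coupon_rate / m = 31.500000
Periods per year m = 2; per-period yield y/m = 0.024500
Number of cashflows N = 20
Cashflows (t years, CF_t, discount factor 1/(1+y/m)^(m*t), PV):
  t = 0.5000: CF_t = 31.500000, DF = 0.976086, PV = 30.746706
  t = 1.0000: CF_t = 31.500000, DF = 0.952744, PV = 30.011426
  t = 1.5000: CF_t = 31.500000, DF = 0.929960, PV = 29.293729
  t = 2.0000: CF_t = 31.500000, DF = 0.907721, PV = 28.593196
  t = 2.5000: CF_t = 31.500000, DF = 0.886013, PV = 27.909415
  t = 3.0000: CF_t = 31.500000, DF = 0.864825, PV = 27.241987
  t = 3.5000: CF_t = 31.500000, DF = 0.844143, PV = 26.590519
  t = 4.0000: CF_t = 31.500000, DF = 0.823957, PV = 25.954631
  t = 4.5000: CF_t = 31.500000, DF = 0.804252, PV = 25.333949
  t = 5.0000: CF_t = 31.500000, DF = 0.785019, PV = 24.728110
  t = 5.5000: CF_t = 31.500000, DF = 0.766246, PV = 24.136760
  t = 6.0000: CF_t = 31.500000, DF = 0.747922, PV = 23.559551
  t = 6.5000: CF_t = 31.500000, DF = 0.730036, PV = 22.996145
  t = 7.0000: CF_t = 31.500000, DF = 0.712578, PV = 22.446213
  t = 7.5000: CF_t = 31.500000, DF = 0.695538, PV = 21.909432
  t = 8.0000: CF_t = 31.500000, DF = 0.678904, PV = 21.385487
  t = 8.5000: CF_t = 31.500000, DF = 0.662669, PV = 20.874072
  t = 9.0000: CF_t = 31.500000, DF = 0.646822, PV = 20.374888
  t = 9.5000: CF_t = 31.500000, DF = 0.631354, PV = 19.887641
  t = 10.0000: CF_t = 1031.500000, DF = 0.616255, PV = 635.667456
Price P = sum_t PV_t = 1109.641311
Convexity numerator sum_t t*(t + 1/m) * CF_t / (1+y/m)^(m*t + 2):
  t = 0.5000: term = 14.646865
  t = 1.0000: term = 42.889794
  t = 1.5000: term = 83.728246
  t = 2.0000: term = 136.209934
  t = 2.5000: term = 199.428893
  t = 3.0000: term = 272.523621
  t = 3.5000: term = 354.675284
  t = 4.0000: term = 445.105983
  t = 4.5000: term = 543.077089
  t = 5.0000: term = 647.887640
  t = 5.5000: term = 758.872785
  t = 6.0000: term = 875.402298
  t = 6.5000: term = 996.879142
  t = 7.0000: term = 1122.738081
  t = 7.5000: term = 1252.444349
  t = 8.0000: term = 1385.492366
  t = 8.5000: term = 1521.404502
  t = 9.0000: term = 1659.729884
  t = 9.5000: term = 1800.043256
  t = 10.0000: term = 63590.955579
Convexity = (1/P) * sum = 77704.135592 / 1109.641311 = 70.026354


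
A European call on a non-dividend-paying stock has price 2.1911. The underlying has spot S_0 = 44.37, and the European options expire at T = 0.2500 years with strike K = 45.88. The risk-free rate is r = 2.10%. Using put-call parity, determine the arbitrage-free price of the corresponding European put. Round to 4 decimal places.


Answer: Put price = 3.4609

Derivation:
Put-call parity: C - P = S_0 * exp(-qT) - K * exp(-rT).
S_0 * exp(-qT) = 44.3700 * 1.00000000 = 44.37000000
K * exp(-rT) = 45.8800 * 0.99476376 = 45.63976118
P = C - S*exp(-qT) + K*exp(-rT)
P = 2.1911 - 44.37000000 + 45.63976118 = 3.4609


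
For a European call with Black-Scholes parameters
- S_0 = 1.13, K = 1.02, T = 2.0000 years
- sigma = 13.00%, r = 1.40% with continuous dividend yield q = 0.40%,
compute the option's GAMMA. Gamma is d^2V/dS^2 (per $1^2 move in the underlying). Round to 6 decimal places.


d1 = 0.7577737312; d2 = 0.5739259681
phi(d1) = 0.2993777733; exp(-qT) = 0.9920319148; exp(-rT) = 0.9723883668
Gamma = exp(-qT) * phi(d1) / (S * sigma * sqrt(T)) = 0.9920319148 * 0.2993777733 / (1.1300 * 0.1300 * 1.4142135624) = 1.429580

Answer: Gamma = 1.429580


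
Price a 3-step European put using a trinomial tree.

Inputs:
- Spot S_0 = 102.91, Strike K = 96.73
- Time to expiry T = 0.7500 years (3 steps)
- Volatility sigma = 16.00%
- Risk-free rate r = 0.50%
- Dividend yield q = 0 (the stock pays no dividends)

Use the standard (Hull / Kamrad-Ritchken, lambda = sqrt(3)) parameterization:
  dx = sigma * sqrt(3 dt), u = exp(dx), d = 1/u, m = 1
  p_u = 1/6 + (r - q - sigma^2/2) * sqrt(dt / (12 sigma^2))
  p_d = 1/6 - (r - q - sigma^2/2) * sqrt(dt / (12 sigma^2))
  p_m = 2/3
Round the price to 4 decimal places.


Answer: Price = V(0,0) = 3.0257

Derivation:
dt = T/N = 0.250000; dx = sigma*sqrt(3*dt) = 0.138564
u = exp(dx) = 1.148623; d = 1/u = 0.870607
p_u = 0.159630, p_m = 0.666667, p_d = 0.173703
Discount per step: exp(-r*dt) = 0.998751
Stock lattice S(k, j) with j the centered position index:
  k=0: S(0,+0) = 102.9100
  k=1: S(1,-1) = 89.5942; S(1,+0) = 102.9100; S(1,+1) = 118.2048
  k=2: S(2,-2) = 78.0014; S(2,-1) = 89.5942; S(2,+0) = 102.9100; S(2,+1) = 118.2048; S(2,+2) = 135.7728
  k=3: S(3,-3) = 67.9086; S(3,-2) = 78.0014; S(3,-1) = 89.5942; S(3,+0) = 102.9100; S(3,+1) = 118.2048; S(3,+2) = 135.7728; S(3,+3) = 155.9518
Terminal payoffs V(N, j) = max(K - S_T, 0):
  V(3,-3) = 28.821404; V(3,-2) = 18.728607; V(3,-1) = 7.135785; V(3,+0) = 0.000000; V(3,+1) = 0.000000; V(3,+2) = 0.000000; V(3,+3) = 0.000000
Backward induction: V(k, j) = exp(-r*dt) * [p_u * V(k+1, j+1) + p_m * V(k+1, j) + p_d * V(k+1, j-1)]
  V(2,-2) = exp(-r*dt) * [p_u*7.135785 + p_m*18.728607 + p_d*28.821404] = 18.607918
  V(2,-1) = exp(-r*dt) * [p_u*0.000000 + p_m*7.135785 + p_d*18.728607] = 8.000401
  V(2,+0) = exp(-r*dt) * [p_u*0.000000 + p_m*0.000000 + p_d*7.135785] = 1.237960
  V(2,+1) = exp(-r*dt) * [p_u*0.000000 + p_m*0.000000 + p_d*0.000000] = 0.000000
  V(2,+2) = exp(-r*dt) * [p_u*0.000000 + p_m*0.000000 + p_d*0.000000] = 0.000000
  V(1,-1) = exp(-r*dt) * [p_u*1.237960 + p_m*8.000401 + p_d*18.607918] = 8.752522
  V(1,+0) = exp(-r*dt) * [p_u*0.000000 + p_m*1.237960 + p_d*8.000401] = 2.212234
  V(1,+1) = exp(-r*dt) * [p_u*0.000000 + p_m*0.000000 + p_d*1.237960] = 0.214769
  V(0,+0) = exp(-r*dt) * [p_u*0.214769 + p_m*2.212234 + p_d*8.752522] = 3.025662


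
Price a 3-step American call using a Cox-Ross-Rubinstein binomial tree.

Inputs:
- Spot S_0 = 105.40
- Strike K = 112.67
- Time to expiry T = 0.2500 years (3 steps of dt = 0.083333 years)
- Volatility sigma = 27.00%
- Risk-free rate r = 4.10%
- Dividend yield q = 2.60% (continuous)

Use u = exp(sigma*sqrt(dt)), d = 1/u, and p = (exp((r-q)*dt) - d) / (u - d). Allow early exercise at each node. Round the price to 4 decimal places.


dt = T/N = 0.083333
u = exp(sigma*sqrt(dt)) = 1.081060; d = 1/u = 0.925018
p = (exp((r-q)*dt) - d) / (u - d) = 0.488540
Discount per step: exp(-r*dt) = 0.996589
Stock lattice S(k, i) with i counting down-moves:
  k=0: S(0,0) = 105.4000
  k=1: S(1,0) = 113.9438; S(1,1) = 97.4969
  k=2: S(2,0) = 123.1801; S(2,1) = 105.4000; S(2,2) = 90.1863
  k=3: S(3,0) = 133.1651; S(3,1) = 113.9438; S(3,2) = 97.4969; S(3,3) = 83.4240
Terminal payoffs V(N, i) = max(S_T - K, 0):
  V(3,0) = 20.495071; V(3,1) = 1.273752; V(3,2) = 0.000000; V(3,3) = 0.000000
Backward induction: V(k, i) = exp(-r*dt) * [p * V(k+1, i) + (1-p) * V(k+1, i+1)]; then take max(V_cont, immediate exercise) for American.
  V(2,0) = exp(-r*dt) * [p*20.495071 + (1-p)*1.273752] = 10.627760; exercise = 10.510063; V(2,0) = max -> 10.627760
  V(2,1) = exp(-r*dt) * [p*1.273752 + (1-p)*0.000000] = 0.620156; exercise = 0.000000; V(2,1) = max -> 0.620156
  V(2,2) = exp(-r*dt) * [p*0.000000 + (1-p)*0.000000] = 0.000000; exercise = 0.000000; V(2,2) = max -> 0.000000
  V(1,0) = exp(-r*dt) * [p*10.627760 + (1-p)*0.620156] = 5.490479; exercise = 1.273752; V(1,0) = max -> 5.490479
  V(1,1) = exp(-r*dt) * [p*0.620156 + (1-p)*0.000000] = 0.301938; exercise = 0.000000; V(1,1) = max -> 0.301938
  V(0,0) = exp(-r*dt) * [p*5.490479 + (1-p)*0.301938] = 2.827072; exercise = 0.000000; V(0,0) = max -> 2.827072

Answer: Price = V(0,0) = 2.8271


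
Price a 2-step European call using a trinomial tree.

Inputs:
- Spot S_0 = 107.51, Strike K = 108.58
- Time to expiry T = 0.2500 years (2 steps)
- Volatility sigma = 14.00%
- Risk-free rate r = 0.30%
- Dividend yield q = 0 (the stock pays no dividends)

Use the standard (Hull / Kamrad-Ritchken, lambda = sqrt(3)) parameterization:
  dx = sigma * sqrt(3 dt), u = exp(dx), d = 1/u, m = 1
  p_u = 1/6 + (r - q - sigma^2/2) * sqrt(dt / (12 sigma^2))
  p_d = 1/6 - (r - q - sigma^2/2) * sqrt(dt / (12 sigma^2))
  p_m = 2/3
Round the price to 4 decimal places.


Answer: Price = V(0,0) = 2.3404

Derivation:
dt = T/N = 0.125000; dx = sigma*sqrt(3*dt) = 0.085732
u = exp(dx) = 1.089514; d = 1/u = 0.917840
p_u = 0.161709, p_m = 0.666667, p_d = 0.171624
Discount per step: exp(-r*dt) = 0.999625
Stock lattice S(k, j) with j the centered position index:
  k=0: S(0,+0) = 107.5100
  k=1: S(1,-1) = 98.6770; S(1,+0) = 107.5100; S(1,+1) = 117.1337
  k=2: S(2,-2) = 90.5697; S(2,-1) = 98.6770; S(2,+0) = 107.5100; S(2,+1) = 117.1337; S(2,+2) = 127.6189
Terminal payoffs V(N, j) = max(S_T - K, 0):
  V(2,-2) = 0.000000; V(2,-1) = 0.000000; V(2,+0) = 0.000000; V(2,+1) = 8.553699; V(2,+2) = 19.038858
Backward induction: V(k, j) = exp(-r*dt) * [p_u * V(k+1, j+1) + p_m * V(k+1, j) + p_d * V(k+1, j-1)]
  V(1,-1) = exp(-r*dt) * [p_u*0.000000 + p_m*0.000000 + p_d*0.000000] = 0.000000
  V(1,+0) = exp(-r*dt) * [p_u*8.553699 + p_m*0.000000 + p_d*0.000000] = 1.382695
  V(1,+1) = exp(-r*dt) * [p_u*19.038858 + p_m*8.553699 + p_d*0.000000] = 8.777935
  V(0,+0) = exp(-r*dt) * [p_u*8.777935 + p_m*1.382695 + p_d*0.000000] = 2.340393


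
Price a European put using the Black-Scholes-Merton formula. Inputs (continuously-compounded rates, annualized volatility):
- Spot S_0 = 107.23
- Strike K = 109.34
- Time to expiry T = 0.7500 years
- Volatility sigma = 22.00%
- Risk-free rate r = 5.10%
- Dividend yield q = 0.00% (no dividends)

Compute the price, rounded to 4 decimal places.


d1 = (ln(S/K) + (r - q + 0.5*sigma^2) * T) / (sigma * sqrt(T)) = 0.19374703
d2 = d1 - sigma * sqrt(T) = 0.00322144
exp(-rT) = 0.96247229; exp(-qT) = 1.00000000
P = K * exp(-rT) * N(-d2) - S_0 * exp(-qT) * N(-d1)
N(-d1) = 0.42318698; N(-d2) = 0.49871483
P = 109.3400 * 0.96247229 * 0.49871483 - 107.2300 * 1.00000000 * 0.42318698 = 7.1048

Answer: Price = 7.1048


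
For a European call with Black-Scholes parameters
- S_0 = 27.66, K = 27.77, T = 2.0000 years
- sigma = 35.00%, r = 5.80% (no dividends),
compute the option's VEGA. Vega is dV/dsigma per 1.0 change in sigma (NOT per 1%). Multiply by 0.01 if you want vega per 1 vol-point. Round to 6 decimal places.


d1 = 0.4738242232; d2 = -0.0211505236
phi(d1) = 0.3565812230; exp(-qT) = 1.0000000000; exp(-rT) = 0.8904752233
Vega = S * exp(-qT) * phi(d1) * sqrt(T) = 27.6600 * 1.0000000000 * 0.3565812230 * 1.4142135624 = 13.948440

Answer: Vega = 13.948440


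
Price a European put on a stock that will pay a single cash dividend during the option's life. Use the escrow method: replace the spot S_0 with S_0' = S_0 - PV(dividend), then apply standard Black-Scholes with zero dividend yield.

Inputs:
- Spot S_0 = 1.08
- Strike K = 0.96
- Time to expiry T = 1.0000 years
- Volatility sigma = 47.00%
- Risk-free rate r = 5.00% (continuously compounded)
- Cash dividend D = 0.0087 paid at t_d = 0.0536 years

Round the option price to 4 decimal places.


Answer: Price = 0.1156

Derivation:
PV(D) = D * exp(-r * t_d) = 0.0087 * 0.99732359 = 0.00867672
S_0' = S_0 - PV(D) = 1.0800 - 0.00867672 = 1.07132328
d1 = (ln(S_0'/K) + (r + sigma^2/2)*T) / (sigma*sqrt(T)) = 0.57482254
d2 = d1 - sigma*sqrt(T) = 0.10482254
exp(-rT) = 0.95122942
N(-d1) = 0.28270566; N(-d2) = 0.45825831
P = K * exp(-rT) * N(-d2) - S_0' * N(-d1) = 0.9600 * 0.95122942 * 0.45825831 - 1.07132328 * 0.28270566 = 0.1156


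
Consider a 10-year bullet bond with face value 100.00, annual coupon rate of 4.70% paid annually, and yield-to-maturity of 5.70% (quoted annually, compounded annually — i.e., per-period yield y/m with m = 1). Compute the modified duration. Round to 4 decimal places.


Answer: Modified duration = 7.6831

Derivation:
Coupon per period c = face * coupon_rate / m = 4.700000
Periods per year m = 1; per-period yield y/m = 0.057000
Number of cashflows N = 10
Cashflows (t years, CF_t, discount factor 1/(1+y/m)^(m*t), PV):
  t = 1.0000: CF_t = 4.700000, DF = 0.946074, PV = 4.446547
  t = 2.0000: CF_t = 4.700000, DF = 0.895056, PV = 4.206761
  t = 3.0000: CF_t = 4.700000, DF = 0.846789, PV = 3.979907
  t = 4.0000: CF_t = 4.700000, DF = 0.801125, PV = 3.765285
  t = 5.0000: CF_t = 4.700000, DF = 0.757923, PV = 3.562238
  t = 6.0000: CF_t = 4.700000, DF = 0.717051, PV = 3.370140
  t = 7.0000: CF_t = 4.700000, DF = 0.678383, PV = 3.188401
  t = 8.0000: CF_t = 4.700000, DF = 0.641801, PV = 3.016463
  t = 9.0000: CF_t = 4.700000, DF = 0.607191, PV = 2.853796
  t = 10.0000: CF_t = 104.700000, DF = 0.574447, PV = 60.144623
Price P = sum_t PV_t = 92.534162
First compute Macaulay numerator sum_t t * PV_t:
  t * PV_t at t = 1.0000: 4.446547
  t * PV_t at t = 2.0000: 8.413523
  t * PV_t at t = 3.0000: 11.939720
  t * PV_t at t = 4.0000: 15.061142
  t * PV_t at t = 5.0000: 17.811190
  t * PV_t at t = 6.0000: 20.220840
  t * PV_t at t = 7.0000: 22.318808
  t * PV_t at t = 8.0000: 24.131702
  t * PV_t at t = 9.0000: 25.684167
  t * PV_t at t = 10.0000: 601.446232
Macaulay duration D = 751.473869 / 92.534162 = 8.121043
Modified duration = D / (1 + y/m) = 8.121043 / (1 + 0.057000) = 7.683106


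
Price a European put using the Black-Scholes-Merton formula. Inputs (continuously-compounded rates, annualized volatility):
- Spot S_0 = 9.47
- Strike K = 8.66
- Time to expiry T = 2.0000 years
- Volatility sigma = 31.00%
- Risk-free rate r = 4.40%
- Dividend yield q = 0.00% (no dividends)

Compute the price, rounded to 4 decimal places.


d1 = (ln(S/K) + (r - q + 0.5*sigma^2) * T) / (sigma * sqrt(T)) = 0.62388302
d2 = d1 - sigma * sqrt(T) = 0.18547681
exp(-rT) = 0.91576088; exp(-qT) = 1.00000000
P = K * exp(-rT) * N(-d2) - S_0 * exp(-qT) * N(-d1)
N(-d1) = 0.26635221; N(-d2) = 0.42642753
P = 8.6600 * 0.91576088 * 0.42642753 - 9.4700 * 1.00000000 * 0.26635221 = 0.8594

Answer: Price = 0.8594
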